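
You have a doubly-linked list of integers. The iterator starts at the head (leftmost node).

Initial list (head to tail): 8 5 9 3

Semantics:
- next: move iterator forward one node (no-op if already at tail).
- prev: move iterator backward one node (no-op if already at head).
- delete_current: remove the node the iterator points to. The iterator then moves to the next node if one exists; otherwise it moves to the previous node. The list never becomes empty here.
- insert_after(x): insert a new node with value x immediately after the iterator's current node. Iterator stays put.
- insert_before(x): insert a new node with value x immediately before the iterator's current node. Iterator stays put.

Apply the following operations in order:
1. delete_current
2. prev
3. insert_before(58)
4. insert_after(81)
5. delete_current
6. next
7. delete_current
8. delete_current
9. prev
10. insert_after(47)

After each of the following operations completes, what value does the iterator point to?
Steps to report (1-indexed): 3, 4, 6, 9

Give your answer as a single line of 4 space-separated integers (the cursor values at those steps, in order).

Answer: 5 5 9 58

Derivation:
After 1 (delete_current): list=[5, 9, 3] cursor@5
After 2 (prev): list=[5, 9, 3] cursor@5
After 3 (insert_before(58)): list=[58, 5, 9, 3] cursor@5
After 4 (insert_after(81)): list=[58, 5, 81, 9, 3] cursor@5
After 5 (delete_current): list=[58, 81, 9, 3] cursor@81
After 6 (next): list=[58, 81, 9, 3] cursor@9
After 7 (delete_current): list=[58, 81, 3] cursor@3
After 8 (delete_current): list=[58, 81] cursor@81
After 9 (prev): list=[58, 81] cursor@58
After 10 (insert_after(47)): list=[58, 47, 81] cursor@58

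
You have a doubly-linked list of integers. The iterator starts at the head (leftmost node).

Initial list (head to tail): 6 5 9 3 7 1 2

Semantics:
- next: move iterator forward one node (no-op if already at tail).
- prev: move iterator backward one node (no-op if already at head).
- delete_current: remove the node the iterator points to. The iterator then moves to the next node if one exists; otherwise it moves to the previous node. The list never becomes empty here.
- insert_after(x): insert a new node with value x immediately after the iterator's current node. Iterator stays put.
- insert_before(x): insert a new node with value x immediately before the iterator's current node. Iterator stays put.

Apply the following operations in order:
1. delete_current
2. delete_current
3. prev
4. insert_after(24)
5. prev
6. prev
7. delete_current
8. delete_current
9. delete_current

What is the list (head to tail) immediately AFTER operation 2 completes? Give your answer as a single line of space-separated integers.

Answer: 9 3 7 1 2

Derivation:
After 1 (delete_current): list=[5, 9, 3, 7, 1, 2] cursor@5
After 2 (delete_current): list=[9, 3, 7, 1, 2] cursor@9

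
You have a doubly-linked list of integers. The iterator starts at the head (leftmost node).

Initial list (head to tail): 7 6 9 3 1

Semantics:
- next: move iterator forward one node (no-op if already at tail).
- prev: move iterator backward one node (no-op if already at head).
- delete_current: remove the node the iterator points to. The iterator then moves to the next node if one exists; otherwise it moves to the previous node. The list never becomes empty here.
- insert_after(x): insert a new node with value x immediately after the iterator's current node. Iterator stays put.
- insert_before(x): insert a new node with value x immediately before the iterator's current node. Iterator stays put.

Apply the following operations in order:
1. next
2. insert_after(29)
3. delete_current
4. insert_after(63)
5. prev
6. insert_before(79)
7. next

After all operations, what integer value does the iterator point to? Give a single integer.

After 1 (next): list=[7, 6, 9, 3, 1] cursor@6
After 2 (insert_after(29)): list=[7, 6, 29, 9, 3, 1] cursor@6
After 3 (delete_current): list=[7, 29, 9, 3, 1] cursor@29
After 4 (insert_after(63)): list=[7, 29, 63, 9, 3, 1] cursor@29
After 5 (prev): list=[7, 29, 63, 9, 3, 1] cursor@7
After 6 (insert_before(79)): list=[79, 7, 29, 63, 9, 3, 1] cursor@7
After 7 (next): list=[79, 7, 29, 63, 9, 3, 1] cursor@29

Answer: 29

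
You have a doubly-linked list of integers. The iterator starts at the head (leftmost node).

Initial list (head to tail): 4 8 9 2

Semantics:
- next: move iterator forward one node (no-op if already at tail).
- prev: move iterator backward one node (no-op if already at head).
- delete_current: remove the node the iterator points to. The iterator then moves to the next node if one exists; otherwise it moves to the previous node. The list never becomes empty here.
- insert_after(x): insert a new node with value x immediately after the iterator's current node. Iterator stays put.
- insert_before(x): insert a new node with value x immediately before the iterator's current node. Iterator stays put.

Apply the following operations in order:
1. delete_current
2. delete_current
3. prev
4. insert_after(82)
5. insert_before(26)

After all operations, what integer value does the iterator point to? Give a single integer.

Answer: 9

Derivation:
After 1 (delete_current): list=[8, 9, 2] cursor@8
After 2 (delete_current): list=[9, 2] cursor@9
After 3 (prev): list=[9, 2] cursor@9
After 4 (insert_after(82)): list=[9, 82, 2] cursor@9
After 5 (insert_before(26)): list=[26, 9, 82, 2] cursor@9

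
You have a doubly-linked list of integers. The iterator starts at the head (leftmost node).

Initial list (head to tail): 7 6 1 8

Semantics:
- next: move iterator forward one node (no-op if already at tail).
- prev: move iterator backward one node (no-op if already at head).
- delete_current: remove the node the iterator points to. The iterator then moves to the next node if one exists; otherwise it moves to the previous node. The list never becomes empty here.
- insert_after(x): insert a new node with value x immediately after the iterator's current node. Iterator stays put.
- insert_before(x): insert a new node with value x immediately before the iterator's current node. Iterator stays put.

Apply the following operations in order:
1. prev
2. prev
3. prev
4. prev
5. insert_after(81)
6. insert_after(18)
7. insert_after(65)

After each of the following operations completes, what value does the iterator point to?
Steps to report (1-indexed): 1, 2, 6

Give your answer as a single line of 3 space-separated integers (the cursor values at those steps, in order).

Answer: 7 7 7

Derivation:
After 1 (prev): list=[7, 6, 1, 8] cursor@7
After 2 (prev): list=[7, 6, 1, 8] cursor@7
After 3 (prev): list=[7, 6, 1, 8] cursor@7
After 4 (prev): list=[7, 6, 1, 8] cursor@7
After 5 (insert_after(81)): list=[7, 81, 6, 1, 8] cursor@7
After 6 (insert_after(18)): list=[7, 18, 81, 6, 1, 8] cursor@7
After 7 (insert_after(65)): list=[7, 65, 18, 81, 6, 1, 8] cursor@7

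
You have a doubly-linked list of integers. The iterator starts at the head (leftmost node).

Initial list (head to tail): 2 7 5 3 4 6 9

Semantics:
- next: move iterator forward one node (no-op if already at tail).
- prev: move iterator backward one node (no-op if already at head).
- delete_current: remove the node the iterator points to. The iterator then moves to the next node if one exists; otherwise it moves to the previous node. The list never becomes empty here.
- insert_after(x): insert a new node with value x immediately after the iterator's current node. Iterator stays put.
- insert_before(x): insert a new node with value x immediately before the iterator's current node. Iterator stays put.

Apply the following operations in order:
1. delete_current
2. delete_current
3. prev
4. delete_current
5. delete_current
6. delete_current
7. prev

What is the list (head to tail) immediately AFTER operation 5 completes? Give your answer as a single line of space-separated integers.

After 1 (delete_current): list=[7, 5, 3, 4, 6, 9] cursor@7
After 2 (delete_current): list=[5, 3, 4, 6, 9] cursor@5
After 3 (prev): list=[5, 3, 4, 6, 9] cursor@5
After 4 (delete_current): list=[3, 4, 6, 9] cursor@3
After 5 (delete_current): list=[4, 6, 9] cursor@4

Answer: 4 6 9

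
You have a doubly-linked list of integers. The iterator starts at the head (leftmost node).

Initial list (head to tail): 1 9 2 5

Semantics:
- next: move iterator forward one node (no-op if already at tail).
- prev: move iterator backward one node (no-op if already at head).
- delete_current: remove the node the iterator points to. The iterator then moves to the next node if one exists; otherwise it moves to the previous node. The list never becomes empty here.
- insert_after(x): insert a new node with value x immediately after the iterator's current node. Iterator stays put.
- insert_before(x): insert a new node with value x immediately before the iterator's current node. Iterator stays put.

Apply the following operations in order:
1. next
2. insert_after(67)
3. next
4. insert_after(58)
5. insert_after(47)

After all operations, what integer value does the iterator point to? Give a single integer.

Answer: 67

Derivation:
After 1 (next): list=[1, 9, 2, 5] cursor@9
After 2 (insert_after(67)): list=[1, 9, 67, 2, 5] cursor@9
After 3 (next): list=[1, 9, 67, 2, 5] cursor@67
After 4 (insert_after(58)): list=[1, 9, 67, 58, 2, 5] cursor@67
After 5 (insert_after(47)): list=[1, 9, 67, 47, 58, 2, 5] cursor@67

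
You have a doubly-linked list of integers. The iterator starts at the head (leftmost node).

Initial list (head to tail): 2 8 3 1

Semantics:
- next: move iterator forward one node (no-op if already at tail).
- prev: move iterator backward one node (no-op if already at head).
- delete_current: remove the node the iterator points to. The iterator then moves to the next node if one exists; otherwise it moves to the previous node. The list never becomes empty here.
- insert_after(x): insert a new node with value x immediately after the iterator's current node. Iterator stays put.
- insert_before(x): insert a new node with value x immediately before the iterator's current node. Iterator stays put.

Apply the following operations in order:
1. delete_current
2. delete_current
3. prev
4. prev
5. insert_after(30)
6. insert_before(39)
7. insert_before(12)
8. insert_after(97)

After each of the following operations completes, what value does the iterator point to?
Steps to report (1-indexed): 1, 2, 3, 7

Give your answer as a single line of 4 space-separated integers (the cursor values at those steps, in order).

After 1 (delete_current): list=[8, 3, 1] cursor@8
After 2 (delete_current): list=[3, 1] cursor@3
After 3 (prev): list=[3, 1] cursor@3
After 4 (prev): list=[3, 1] cursor@3
After 5 (insert_after(30)): list=[3, 30, 1] cursor@3
After 6 (insert_before(39)): list=[39, 3, 30, 1] cursor@3
After 7 (insert_before(12)): list=[39, 12, 3, 30, 1] cursor@3
After 8 (insert_after(97)): list=[39, 12, 3, 97, 30, 1] cursor@3

Answer: 8 3 3 3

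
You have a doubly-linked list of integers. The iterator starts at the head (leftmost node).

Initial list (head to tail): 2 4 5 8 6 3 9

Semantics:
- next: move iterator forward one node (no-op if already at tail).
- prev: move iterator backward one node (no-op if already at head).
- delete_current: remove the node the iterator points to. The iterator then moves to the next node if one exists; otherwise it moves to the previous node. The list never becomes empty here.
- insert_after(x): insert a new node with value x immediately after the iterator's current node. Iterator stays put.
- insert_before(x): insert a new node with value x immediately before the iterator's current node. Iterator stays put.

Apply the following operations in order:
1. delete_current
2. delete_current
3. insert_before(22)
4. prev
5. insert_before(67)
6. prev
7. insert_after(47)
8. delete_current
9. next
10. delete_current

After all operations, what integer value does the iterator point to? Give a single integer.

Answer: 5

Derivation:
After 1 (delete_current): list=[4, 5, 8, 6, 3, 9] cursor@4
After 2 (delete_current): list=[5, 8, 6, 3, 9] cursor@5
After 3 (insert_before(22)): list=[22, 5, 8, 6, 3, 9] cursor@5
After 4 (prev): list=[22, 5, 8, 6, 3, 9] cursor@22
After 5 (insert_before(67)): list=[67, 22, 5, 8, 6, 3, 9] cursor@22
After 6 (prev): list=[67, 22, 5, 8, 6, 3, 9] cursor@67
After 7 (insert_after(47)): list=[67, 47, 22, 5, 8, 6, 3, 9] cursor@67
After 8 (delete_current): list=[47, 22, 5, 8, 6, 3, 9] cursor@47
After 9 (next): list=[47, 22, 5, 8, 6, 3, 9] cursor@22
After 10 (delete_current): list=[47, 5, 8, 6, 3, 9] cursor@5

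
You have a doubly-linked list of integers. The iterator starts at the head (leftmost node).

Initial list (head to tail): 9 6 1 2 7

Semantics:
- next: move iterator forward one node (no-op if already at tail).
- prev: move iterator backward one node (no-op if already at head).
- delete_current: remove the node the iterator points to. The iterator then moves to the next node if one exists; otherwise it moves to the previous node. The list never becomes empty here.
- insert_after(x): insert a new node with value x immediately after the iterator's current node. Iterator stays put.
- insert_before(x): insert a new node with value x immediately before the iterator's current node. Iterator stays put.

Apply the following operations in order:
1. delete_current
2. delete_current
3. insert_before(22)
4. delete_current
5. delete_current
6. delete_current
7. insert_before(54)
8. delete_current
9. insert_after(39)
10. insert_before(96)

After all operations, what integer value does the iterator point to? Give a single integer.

Answer: 54

Derivation:
After 1 (delete_current): list=[6, 1, 2, 7] cursor@6
After 2 (delete_current): list=[1, 2, 7] cursor@1
After 3 (insert_before(22)): list=[22, 1, 2, 7] cursor@1
After 4 (delete_current): list=[22, 2, 7] cursor@2
After 5 (delete_current): list=[22, 7] cursor@7
After 6 (delete_current): list=[22] cursor@22
After 7 (insert_before(54)): list=[54, 22] cursor@22
After 8 (delete_current): list=[54] cursor@54
After 9 (insert_after(39)): list=[54, 39] cursor@54
After 10 (insert_before(96)): list=[96, 54, 39] cursor@54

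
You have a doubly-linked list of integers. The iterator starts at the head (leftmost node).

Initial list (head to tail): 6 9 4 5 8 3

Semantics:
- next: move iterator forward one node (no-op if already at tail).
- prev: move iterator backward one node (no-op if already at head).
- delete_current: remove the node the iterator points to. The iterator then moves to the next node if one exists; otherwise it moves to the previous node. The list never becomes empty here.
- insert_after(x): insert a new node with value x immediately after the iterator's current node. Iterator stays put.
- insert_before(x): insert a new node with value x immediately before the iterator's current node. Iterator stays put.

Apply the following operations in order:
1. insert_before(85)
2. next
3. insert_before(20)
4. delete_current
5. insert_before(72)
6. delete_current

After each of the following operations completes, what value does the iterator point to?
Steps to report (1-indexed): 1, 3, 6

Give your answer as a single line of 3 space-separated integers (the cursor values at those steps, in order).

Answer: 6 9 5

Derivation:
After 1 (insert_before(85)): list=[85, 6, 9, 4, 5, 8, 3] cursor@6
After 2 (next): list=[85, 6, 9, 4, 5, 8, 3] cursor@9
After 3 (insert_before(20)): list=[85, 6, 20, 9, 4, 5, 8, 3] cursor@9
After 4 (delete_current): list=[85, 6, 20, 4, 5, 8, 3] cursor@4
After 5 (insert_before(72)): list=[85, 6, 20, 72, 4, 5, 8, 3] cursor@4
After 6 (delete_current): list=[85, 6, 20, 72, 5, 8, 3] cursor@5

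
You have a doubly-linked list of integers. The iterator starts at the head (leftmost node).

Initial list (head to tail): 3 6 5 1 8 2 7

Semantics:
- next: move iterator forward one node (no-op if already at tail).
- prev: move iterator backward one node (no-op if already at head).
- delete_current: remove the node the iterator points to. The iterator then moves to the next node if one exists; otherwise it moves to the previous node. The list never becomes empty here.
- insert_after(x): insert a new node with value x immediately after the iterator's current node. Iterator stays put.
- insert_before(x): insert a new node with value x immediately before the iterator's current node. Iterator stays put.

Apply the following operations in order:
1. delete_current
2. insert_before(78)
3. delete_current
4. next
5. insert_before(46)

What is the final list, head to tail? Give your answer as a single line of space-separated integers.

Answer: 78 5 46 1 8 2 7

Derivation:
After 1 (delete_current): list=[6, 5, 1, 8, 2, 7] cursor@6
After 2 (insert_before(78)): list=[78, 6, 5, 1, 8, 2, 7] cursor@6
After 3 (delete_current): list=[78, 5, 1, 8, 2, 7] cursor@5
After 4 (next): list=[78, 5, 1, 8, 2, 7] cursor@1
After 5 (insert_before(46)): list=[78, 5, 46, 1, 8, 2, 7] cursor@1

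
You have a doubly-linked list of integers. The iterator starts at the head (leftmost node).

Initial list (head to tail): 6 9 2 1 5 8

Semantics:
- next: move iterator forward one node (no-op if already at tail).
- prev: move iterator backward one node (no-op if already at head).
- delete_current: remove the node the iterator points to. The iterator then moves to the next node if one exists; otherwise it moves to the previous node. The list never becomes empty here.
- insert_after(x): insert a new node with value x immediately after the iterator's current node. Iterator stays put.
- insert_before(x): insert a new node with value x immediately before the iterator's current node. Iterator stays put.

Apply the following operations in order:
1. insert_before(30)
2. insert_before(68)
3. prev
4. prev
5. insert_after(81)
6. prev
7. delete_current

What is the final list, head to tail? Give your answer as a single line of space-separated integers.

Answer: 81 68 6 9 2 1 5 8

Derivation:
After 1 (insert_before(30)): list=[30, 6, 9, 2, 1, 5, 8] cursor@6
After 2 (insert_before(68)): list=[30, 68, 6, 9, 2, 1, 5, 8] cursor@6
After 3 (prev): list=[30, 68, 6, 9, 2, 1, 5, 8] cursor@68
After 4 (prev): list=[30, 68, 6, 9, 2, 1, 5, 8] cursor@30
After 5 (insert_after(81)): list=[30, 81, 68, 6, 9, 2, 1, 5, 8] cursor@30
After 6 (prev): list=[30, 81, 68, 6, 9, 2, 1, 5, 8] cursor@30
After 7 (delete_current): list=[81, 68, 6, 9, 2, 1, 5, 8] cursor@81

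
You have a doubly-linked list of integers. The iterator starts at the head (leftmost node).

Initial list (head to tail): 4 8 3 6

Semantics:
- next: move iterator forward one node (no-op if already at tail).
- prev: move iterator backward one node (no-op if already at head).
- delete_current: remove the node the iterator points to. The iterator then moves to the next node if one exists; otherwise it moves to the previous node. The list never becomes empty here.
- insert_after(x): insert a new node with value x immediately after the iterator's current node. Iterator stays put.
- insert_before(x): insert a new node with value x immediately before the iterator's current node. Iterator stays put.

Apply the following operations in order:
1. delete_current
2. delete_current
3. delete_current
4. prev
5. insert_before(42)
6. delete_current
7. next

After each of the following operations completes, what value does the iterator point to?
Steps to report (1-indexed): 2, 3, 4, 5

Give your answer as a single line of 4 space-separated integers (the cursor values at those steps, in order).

After 1 (delete_current): list=[8, 3, 6] cursor@8
After 2 (delete_current): list=[3, 6] cursor@3
After 3 (delete_current): list=[6] cursor@6
After 4 (prev): list=[6] cursor@6
After 5 (insert_before(42)): list=[42, 6] cursor@6
After 6 (delete_current): list=[42] cursor@42
After 7 (next): list=[42] cursor@42

Answer: 3 6 6 6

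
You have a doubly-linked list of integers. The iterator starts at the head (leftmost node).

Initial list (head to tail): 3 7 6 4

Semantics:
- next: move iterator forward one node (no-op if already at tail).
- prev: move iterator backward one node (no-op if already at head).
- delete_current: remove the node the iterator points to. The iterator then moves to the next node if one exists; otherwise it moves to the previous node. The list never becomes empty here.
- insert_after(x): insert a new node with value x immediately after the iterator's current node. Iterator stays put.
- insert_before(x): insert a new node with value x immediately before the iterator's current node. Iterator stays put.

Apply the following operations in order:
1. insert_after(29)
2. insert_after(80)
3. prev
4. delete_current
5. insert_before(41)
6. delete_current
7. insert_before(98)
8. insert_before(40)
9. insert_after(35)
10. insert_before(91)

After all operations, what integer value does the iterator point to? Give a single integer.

After 1 (insert_after(29)): list=[3, 29, 7, 6, 4] cursor@3
After 2 (insert_after(80)): list=[3, 80, 29, 7, 6, 4] cursor@3
After 3 (prev): list=[3, 80, 29, 7, 6, 4] cursor@3
After 4 (delete_current): list=[80, 29, 7, 6, 4] cursor@80
After 5 (insert_before(41)): list=[41, 80, 29, 7, 6, 4] cursor@80
After 6 (delete_current): list=[41, 29, 7, 6, 4] cursor@29
After 7 (insert_before(98)): list=[41, 98, 29, 7, 6, 4] cursor@29
After 8 (insert_before(40)): list=[41, 98, 40, 29, 7, 6, 4] cursor@29
After 9 (insert_after(35)): list=[41, 98, 40, 29, 35, 7, 6, 4] cursor@29
After 10 (insert_before(91)): list=[41, 98, 40, 91, 29, 35, 7, 6, 4] cursor@29

Answer: 29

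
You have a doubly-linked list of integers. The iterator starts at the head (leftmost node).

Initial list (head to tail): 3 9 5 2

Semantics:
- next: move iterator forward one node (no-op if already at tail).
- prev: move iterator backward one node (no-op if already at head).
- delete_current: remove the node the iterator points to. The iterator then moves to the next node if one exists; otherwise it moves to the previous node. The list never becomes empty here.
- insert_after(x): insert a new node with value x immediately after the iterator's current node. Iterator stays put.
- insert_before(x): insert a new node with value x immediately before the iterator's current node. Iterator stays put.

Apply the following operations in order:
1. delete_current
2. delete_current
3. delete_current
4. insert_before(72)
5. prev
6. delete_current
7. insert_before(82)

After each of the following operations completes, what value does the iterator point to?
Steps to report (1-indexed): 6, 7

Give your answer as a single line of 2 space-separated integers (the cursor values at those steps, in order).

Answer: 2 2

Derivation:
After 1 (delete_current): list=[9, 5, 2] cursor@9
After 2 (delete_current): list=[5, 2] cursor@5
After 3 (delete_current): list=[2] cursor@2
After 4 (insert_before(72)): list=[72, 2] cursor@2
After 5 (prev): list=[72, 2] cursor@72
After 6 (delete_current): list=[2] cursor@2
After 7 (insert_before(82)): list=[82, 2] cursor@2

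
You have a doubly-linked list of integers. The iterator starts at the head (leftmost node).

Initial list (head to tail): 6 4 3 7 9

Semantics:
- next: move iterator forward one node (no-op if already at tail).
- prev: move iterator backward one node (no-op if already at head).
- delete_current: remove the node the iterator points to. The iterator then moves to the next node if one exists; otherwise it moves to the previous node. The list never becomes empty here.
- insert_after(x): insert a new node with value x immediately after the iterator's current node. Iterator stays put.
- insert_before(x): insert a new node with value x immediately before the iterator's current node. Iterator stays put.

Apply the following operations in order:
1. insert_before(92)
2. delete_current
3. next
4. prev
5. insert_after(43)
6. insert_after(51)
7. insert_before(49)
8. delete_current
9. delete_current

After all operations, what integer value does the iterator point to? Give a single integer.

Answer: 43

Derivation:
After 1 (insert_before(92)): list=[92, 6, 4, 3, 7, 9] cursor@6
After 2 (delete_current): list=[92, 4, 3, 7, 9] cursor@4
After 3 (next): list=[92, 4, 3, 7, 9] cursor@3
After 4 (prev): list=[92, 4, 3, 7, 9] cursor@4
After 5 (insert_after(43)): list=[92, 4, 43, 3, 7, 9] cursor@4
After 6 (insert_after(51)): list=[92, 4, 51, 43, 3, 7, 9] cursor@4
After 7 (insert_before(49)): list=[92, 49, 4, 51, 43, 3, 7, 9] cursor@4
After 8 (delete_current): list=[92, 49, 51, 43, 3, 7, 9] cursor@51
After 9 (delete_current): list=[92, 49, 43, 3, 7, 9] cursor@43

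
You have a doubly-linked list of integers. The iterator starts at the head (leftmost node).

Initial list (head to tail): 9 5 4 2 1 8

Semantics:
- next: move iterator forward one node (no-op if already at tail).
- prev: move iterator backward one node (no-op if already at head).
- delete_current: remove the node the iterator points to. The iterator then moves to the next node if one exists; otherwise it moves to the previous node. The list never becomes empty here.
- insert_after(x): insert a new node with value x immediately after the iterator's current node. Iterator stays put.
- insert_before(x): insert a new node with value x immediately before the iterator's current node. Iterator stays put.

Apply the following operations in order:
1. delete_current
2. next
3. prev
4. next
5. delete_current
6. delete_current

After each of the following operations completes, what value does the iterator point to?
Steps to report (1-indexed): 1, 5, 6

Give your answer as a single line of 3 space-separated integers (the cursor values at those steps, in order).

Answer: 5 2 1

Derivation:
After 1 (delete_current): list=[5, 4, 2, 1, 8] cursor@5
After 2 (next): list=[5, 4, 2, 1, 8] cursor@4
After 3 (prev): list=[5, 4, 2, 1, 8] cursor@5
After 4 (next): list=[5, 4, 2, 1, 8] cursor@4
After 5 (delete_current): list=[5, 2, 1, 8] cursor@2
After 6 (delete_current): list=[5, 1, 8] cursor@1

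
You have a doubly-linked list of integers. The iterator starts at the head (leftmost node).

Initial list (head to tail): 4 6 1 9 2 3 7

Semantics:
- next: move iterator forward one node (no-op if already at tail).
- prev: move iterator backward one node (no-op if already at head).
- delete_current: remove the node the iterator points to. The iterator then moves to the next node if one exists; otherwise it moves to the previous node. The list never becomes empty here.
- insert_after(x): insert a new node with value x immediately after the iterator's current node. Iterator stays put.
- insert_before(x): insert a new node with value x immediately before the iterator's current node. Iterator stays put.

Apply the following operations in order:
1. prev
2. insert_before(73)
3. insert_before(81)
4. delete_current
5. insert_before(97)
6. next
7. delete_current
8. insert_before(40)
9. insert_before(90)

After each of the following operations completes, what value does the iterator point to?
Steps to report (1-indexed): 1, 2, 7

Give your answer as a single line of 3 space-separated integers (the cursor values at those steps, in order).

Answer: 4 4 9

Derivation:
After 1 (prev): list=[4, 6, 1, 9, 2, 3, 7] cursor@4
After 2 (insert_before(73)): list=[73, 4, 6, 1, 9, 2, 3, 7] cursor@4
After 3 (insert_before(81)): list=[73, 81, 4, 6, 1, 9, 2, 3, 7] cursor@4
After 4 (delete_current): list=[73, 81, 6, 1, 9, 2, 3, 7] cursor@6
After 5 (insert_before(97)): list=[73, 81, 97, 6, 1, 9, 2, 3, 7] cursor@6
After 6 (next): list=[73, 81, 97, 6, 1, 9, 2, 3, 7] cursor@1
After 7 (delete_current): list=[73, 81, 97, 6, 9, 2, 3, 7] cursor@9
After 8 (insert_before(40)): list=[73, 81, 97, 6, 40, 9, 2, 3, 7] cursor@9
After 9 (insert_before(90)): list=[73, 81, 97, 6, 40, 90, 9, 2, 3, 7] cursor@9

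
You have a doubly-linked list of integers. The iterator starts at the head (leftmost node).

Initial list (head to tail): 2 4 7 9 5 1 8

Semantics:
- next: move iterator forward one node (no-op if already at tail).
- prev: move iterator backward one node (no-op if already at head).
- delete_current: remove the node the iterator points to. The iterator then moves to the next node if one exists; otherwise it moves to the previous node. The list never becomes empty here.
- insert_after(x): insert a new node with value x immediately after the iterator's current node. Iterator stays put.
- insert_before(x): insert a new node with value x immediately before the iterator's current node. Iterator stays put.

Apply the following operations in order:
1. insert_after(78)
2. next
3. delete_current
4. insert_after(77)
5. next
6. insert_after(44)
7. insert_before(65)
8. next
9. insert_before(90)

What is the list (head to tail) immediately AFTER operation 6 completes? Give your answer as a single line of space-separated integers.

After 1 (insert_after(78)): list=[2, 78, 4, 7, 9, 5, 1, 8] cursor@2
After 2 (next): list=[2, 78, 4, 7, 9, 5, 1, 8] cursor@78
After 3 (delete_current): list=[2, 4, 7, 9, 5, 1, 8] cursor@4
After 4 (insert_after(77)): list=[2, 4, 77, 7, 9, 5, 1, 8] cursor@4
After 5 (next): list=[2, 4, 77, 7, 9, 5, 1, 8] cursor@77
After 6 (insert_after(44)): list=[2, 4, 77, 44, 7, 9, 5, 1, 8] cursor@77

Answer: 2 4 77 44 7 9 5 1 8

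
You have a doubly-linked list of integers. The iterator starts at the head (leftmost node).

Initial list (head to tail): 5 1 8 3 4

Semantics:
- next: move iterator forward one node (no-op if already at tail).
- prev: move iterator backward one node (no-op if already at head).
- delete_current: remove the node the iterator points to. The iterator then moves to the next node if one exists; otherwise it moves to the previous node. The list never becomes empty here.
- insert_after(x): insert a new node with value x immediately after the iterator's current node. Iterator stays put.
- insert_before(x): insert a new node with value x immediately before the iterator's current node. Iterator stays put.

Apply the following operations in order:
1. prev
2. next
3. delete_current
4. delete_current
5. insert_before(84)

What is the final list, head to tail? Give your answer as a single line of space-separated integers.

Answer: 5 84 3 4

Derivation:
After 1 (prev): list=[5, 1, 8, 3, 4] cursor@5
After 2 (next): list=[5, 1, 8, 3, 4] cursor@1
After 3 (delete_current): list=[5, 8, 3, 4] cursor@8
After 4 (delete_current): list=[5, 3, 4] cursor@3
After 5 (insert_before(84)): list=[5, 84, 3, 4] cursor@3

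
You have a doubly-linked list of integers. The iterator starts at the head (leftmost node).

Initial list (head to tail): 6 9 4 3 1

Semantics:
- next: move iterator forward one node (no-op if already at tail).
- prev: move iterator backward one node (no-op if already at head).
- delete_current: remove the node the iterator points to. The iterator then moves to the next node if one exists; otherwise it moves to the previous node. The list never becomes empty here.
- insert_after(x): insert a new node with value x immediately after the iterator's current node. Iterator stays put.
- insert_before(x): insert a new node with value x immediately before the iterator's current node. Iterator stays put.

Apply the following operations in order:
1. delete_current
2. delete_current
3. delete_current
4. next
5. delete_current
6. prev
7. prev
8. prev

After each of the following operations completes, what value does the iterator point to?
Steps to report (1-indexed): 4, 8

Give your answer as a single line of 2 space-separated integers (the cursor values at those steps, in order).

Answer: 1 3

Derivation:
After 1 (delete_current): list=[9, 4, 3, 1] cursor@9
After 2 (delete_current): list=[4, 3, 1] cursor@4
After 3 (delete_current): list=[3, 1] cursor@3
After 4 (next): list=[3, 1] cursor@1
After 5 (delete_current): list=[3] cursor@3
After 6 (prev): list=[3] cursor@3
After 7 (prev): list=[3] cursor@3
After 8 (prev): list=[3] cursor@3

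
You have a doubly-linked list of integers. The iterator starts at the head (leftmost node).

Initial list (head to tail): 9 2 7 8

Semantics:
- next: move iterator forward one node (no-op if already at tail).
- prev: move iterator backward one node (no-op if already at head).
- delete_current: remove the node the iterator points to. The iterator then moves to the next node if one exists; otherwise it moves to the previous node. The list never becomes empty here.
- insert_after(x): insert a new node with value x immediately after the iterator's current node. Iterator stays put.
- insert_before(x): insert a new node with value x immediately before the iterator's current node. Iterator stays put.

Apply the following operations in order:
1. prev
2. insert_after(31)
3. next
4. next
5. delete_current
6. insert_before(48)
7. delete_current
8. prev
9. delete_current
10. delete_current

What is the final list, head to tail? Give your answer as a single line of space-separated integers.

After 1 (prev): list=[9, 2, 7, 8] cursor@9
After 2 (insert_after(31)): list=[9, 31, 2, 7, 8] cursor@9
After 3 (next): list=[9, 31, 2, 7, 8] cursor@31
After 4 (next): list=[9, 31, 2, 7, 8] cursor@2
After 5 (delete_current): list=[9, 31, 7, 8] cursor@7
After 6 (insert_before(48)): list=[9, 31, 48, 7, 8] cursor@7
After 7 (delete_current): list=[9, 31, 48, 8] cursor@8
After 8 (prev): list=[9, 31, 48, 8] cursor@48
After 9 (delete_current): list=[9, 31, 8] cursor@8
After 10 (delete_current): list=[9, 31] cursor@31

Answer: 9 31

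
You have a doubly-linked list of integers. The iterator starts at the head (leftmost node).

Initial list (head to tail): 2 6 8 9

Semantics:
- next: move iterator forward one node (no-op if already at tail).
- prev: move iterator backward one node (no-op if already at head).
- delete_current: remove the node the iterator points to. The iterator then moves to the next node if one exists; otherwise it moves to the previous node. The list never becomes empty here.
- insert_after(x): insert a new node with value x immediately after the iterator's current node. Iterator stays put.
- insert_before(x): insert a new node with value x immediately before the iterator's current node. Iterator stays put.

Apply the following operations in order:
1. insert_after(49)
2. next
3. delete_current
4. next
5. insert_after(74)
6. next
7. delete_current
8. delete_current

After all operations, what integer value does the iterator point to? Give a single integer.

Answer: 8

Derivation:
After 1 (insert_after(49)): list=[2, 49, 6, 8, 9] cursor@2
After 2 (next): list=[2, 49, 6, 8, 9] cursor@49
After 3 (delete_current): list=[2, 6, 8, 9] cursor@6
After 4 (next): list=[2, 6, 8, 9] cursor@8
After 5 (insert_after(74)): list=[2, 6, 8, 74, 9] cursor@8
After 6 (next): list=[2, 6, 8, 74, 9] cursor@74
After 7 (delete_current): list=[2, 6, 8, 9] cursor@9
After 8 (delete_current): list=[2, 6, 8] cursor@8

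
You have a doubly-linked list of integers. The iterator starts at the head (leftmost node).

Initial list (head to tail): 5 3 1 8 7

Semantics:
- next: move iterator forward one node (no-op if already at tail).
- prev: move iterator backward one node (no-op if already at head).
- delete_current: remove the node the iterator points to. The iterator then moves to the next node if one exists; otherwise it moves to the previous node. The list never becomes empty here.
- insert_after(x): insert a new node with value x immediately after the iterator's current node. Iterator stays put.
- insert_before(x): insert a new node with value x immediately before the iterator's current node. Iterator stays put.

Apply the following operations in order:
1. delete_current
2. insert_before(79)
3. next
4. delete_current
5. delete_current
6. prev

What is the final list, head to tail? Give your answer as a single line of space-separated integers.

After 1 (delete_current): list=[3, 1, 8, 7] cursor@3
After 2 (insert_before(79)): list=[79, 3, 1, 8, 7] cursor@3
After 3 (next): list=[79, 3, 1, 8, 7] cursor@1
After 4 (delete_current): list=[79, 3, 8, 7] cursor@8
After 5 (delete_current): list=[79, 3, 7] cursor@7
After 6 (prev): list=[79, 3, 7] cursor@3

Answer: 79 3 7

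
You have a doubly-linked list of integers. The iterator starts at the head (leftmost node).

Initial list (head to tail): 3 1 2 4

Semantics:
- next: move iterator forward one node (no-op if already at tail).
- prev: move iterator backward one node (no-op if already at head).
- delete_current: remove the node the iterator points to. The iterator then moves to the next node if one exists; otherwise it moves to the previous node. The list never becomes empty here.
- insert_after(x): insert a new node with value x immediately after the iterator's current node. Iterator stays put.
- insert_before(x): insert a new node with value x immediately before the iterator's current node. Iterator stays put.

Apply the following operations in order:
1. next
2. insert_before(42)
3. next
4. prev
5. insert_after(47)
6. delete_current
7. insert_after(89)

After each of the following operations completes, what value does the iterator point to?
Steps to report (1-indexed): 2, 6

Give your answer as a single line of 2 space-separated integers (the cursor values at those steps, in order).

After 1 (next): list=[3, 1, 2, 4] cursor@1
After 2 (insert_before(42)): list=[3, 42, 1, 2, 4] cursor@1
After 3 (next): list=[3, 42, 1, 2, 4] cursor@2
After 4 (prev): list=[3, 42, 1, 2, 4] cursor@1
After 5 (insert_after(47)): list=[3, 42, 1, 47, 2, 4] cursor@1
After 6 (delete_current): list=[3, 42, 47, 2, 4] cursor@47
After 7 (insert_after(89)): list=[3, 42, 47, 89, 2, 4] cursor@47

Answer: 1 47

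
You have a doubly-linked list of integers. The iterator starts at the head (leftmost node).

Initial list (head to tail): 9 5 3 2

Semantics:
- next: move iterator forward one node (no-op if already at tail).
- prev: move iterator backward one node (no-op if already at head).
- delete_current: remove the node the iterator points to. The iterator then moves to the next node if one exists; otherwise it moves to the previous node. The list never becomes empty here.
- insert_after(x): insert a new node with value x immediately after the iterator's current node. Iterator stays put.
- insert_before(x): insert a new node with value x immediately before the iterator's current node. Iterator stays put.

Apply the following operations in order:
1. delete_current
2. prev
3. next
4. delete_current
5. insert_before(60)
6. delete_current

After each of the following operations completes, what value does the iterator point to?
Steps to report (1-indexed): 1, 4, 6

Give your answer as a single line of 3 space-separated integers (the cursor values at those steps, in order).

After 1 (delete_current): list=[5, 3, 2] cursor@5
After 2 (prev): list=[5, 3, 2] cursor@5
After 3 (next): list=[5, 3, 2] cursor@3
After 4 (delete_current): list=[5, 2] cursor@2
After 5 (insert_before(60)): list=[5, 60, 2] cursor@2
After 6 (delete_current): list=[5, 60] cursor@60

Answer: 5 2 60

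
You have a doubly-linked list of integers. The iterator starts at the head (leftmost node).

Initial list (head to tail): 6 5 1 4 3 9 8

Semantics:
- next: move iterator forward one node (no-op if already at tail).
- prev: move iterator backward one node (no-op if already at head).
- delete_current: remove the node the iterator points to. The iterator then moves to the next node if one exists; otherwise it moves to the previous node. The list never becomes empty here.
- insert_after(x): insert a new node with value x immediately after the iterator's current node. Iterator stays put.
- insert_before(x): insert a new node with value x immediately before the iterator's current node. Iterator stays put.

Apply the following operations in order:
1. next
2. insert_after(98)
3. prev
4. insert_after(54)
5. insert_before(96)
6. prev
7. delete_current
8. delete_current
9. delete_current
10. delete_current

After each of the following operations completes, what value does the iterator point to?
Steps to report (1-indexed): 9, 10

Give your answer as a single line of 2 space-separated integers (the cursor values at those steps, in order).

After 1 (next): list=[6, 5, 1, 4, 3, 9, 8] cursor@5
After 2 (insert_after(98)): list=[6, 5, 98, 1, 4, 3, 9, 8] cursor@5
After 3 (prev): list=[6, 5, 98, 1, 4, 3, 9, 8] cursor@6
After 4 (insert_after(54)): list=[6, 54, 5, 98, 1, 4, 3, 9, 8] cursor@6
After 5 (insert_before(96)): list=[96, 6, 54, 5, 98, 1, 4, 3, 9, 8] cursor@6
After 6 (prev): list=[96, 6, 54, 5, 98, 1, 4, 3, 9, 8] cursor@96
After 7 (delete_current): list=[6, 54, 5, 98, 1, 4, 3, 9, 8] cursor@6
After 8 (delete_current): list=[54, 5, 98, 1, 4, 3, 9, 8] cursor@54
After 9 (delete_current): list=[5, 98, 1, 4, 3, 9, 8] cursor@5
After 10 (delete_current): list=[98, 1, 4, 3, 9, 8] cursor@98

Answer: 5 98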